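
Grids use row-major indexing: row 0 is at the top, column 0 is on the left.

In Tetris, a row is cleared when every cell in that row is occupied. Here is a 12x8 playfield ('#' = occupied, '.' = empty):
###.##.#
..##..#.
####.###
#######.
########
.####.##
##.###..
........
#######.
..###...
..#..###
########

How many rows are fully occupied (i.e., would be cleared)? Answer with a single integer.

Answer: 2

Derivation:
Check each row:
  row 0: 2 empty cells -> not full
  row 1: 5 empty cells -> not full
  row 2: 1 empty cell -> not full
  row 3: 1 empty cell -> not full
  row 4: 0 empty cells -> FULL (clear)
  row 5: 2 empty cells -> not full
  row 6: 3 empty cells -> not full
  row 7: 8 empty cells -> not full
  row 8: 1 empty cell -> not full
  row 9: 5 empty cells -> not full
  row 10: 4 empty cells -> not full
  row 11: 0 empty cells -> FULL (clear)
Total rows cleared: 2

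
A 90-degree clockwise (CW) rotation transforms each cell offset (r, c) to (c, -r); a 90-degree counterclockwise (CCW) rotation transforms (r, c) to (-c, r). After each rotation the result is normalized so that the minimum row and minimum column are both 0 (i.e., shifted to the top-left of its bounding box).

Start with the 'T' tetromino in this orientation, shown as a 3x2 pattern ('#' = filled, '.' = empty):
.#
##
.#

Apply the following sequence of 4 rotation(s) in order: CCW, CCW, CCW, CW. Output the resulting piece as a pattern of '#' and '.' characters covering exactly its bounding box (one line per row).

Start:
.#
##
.#
After rotation 1 (CCW):
###
.#.
After rotation 2 (CCW):
#.
##
#.
After rotation 3 (CCW):
.#.
###
After rotation 4 (CW):
#.
##
#.

Answer: #.
##
#.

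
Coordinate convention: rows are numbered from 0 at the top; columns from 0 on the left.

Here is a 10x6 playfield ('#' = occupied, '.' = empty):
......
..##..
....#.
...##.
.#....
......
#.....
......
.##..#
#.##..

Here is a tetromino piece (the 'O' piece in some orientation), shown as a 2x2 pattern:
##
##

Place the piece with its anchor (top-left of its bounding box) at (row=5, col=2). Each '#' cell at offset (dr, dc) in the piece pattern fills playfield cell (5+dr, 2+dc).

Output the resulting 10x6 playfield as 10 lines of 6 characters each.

Answer: ......
..##..
....#.
...##.
.#....
..##..
#.##..
......
.##..#
#.##..

Derivation:
Fill (5+0,2+0) = (5,2)
Fill (5+0,2+1) = (5,3)
Fill (5+1,2+0) = (6,2)
Fill (5+1,2+1) = (6,3)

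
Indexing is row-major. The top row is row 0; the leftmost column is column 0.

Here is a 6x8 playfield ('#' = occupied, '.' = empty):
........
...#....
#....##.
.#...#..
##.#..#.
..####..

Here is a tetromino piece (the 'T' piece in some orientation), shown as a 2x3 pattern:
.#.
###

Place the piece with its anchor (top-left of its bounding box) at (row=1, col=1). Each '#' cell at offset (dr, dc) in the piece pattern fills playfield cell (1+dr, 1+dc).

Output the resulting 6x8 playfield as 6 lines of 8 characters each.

Fill (1+0,1+1) = (1,2)
Fill (1+1,1+0) = (2,1)
Fill (1+1,1+1) = (2,2)
Fill (1+1,1+2) = (2,3)

Answer: ........
..##....
####.##.
.#...#..
##.#..#.
..####..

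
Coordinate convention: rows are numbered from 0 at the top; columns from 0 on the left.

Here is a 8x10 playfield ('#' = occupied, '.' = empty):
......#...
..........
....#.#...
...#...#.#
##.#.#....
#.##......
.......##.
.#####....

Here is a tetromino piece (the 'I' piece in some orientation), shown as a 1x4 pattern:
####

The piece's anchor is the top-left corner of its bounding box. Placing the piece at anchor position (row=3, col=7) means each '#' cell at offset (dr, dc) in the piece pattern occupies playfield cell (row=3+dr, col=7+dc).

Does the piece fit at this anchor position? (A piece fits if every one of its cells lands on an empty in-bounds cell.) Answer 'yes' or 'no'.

Answer: no

Derivation:
Check each piece cell at anchor (3, 7):
  offset (0,0) -> (3,7): occupied ('#') -> FAIL
  offset (0,1) -> (3,8): empty -> OK
  offset (0,2) -> (3,9): occupied ('#') -> FAIL
  offset (0,3) -> (3,10): out of bounds -> FAIL
All cells valid: no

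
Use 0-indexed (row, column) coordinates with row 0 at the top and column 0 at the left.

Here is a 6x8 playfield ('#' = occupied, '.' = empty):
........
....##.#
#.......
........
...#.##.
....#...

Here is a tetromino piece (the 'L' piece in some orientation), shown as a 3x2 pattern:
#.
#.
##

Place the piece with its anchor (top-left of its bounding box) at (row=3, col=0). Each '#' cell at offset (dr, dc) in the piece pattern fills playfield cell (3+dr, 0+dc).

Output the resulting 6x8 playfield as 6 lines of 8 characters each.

Fill (3+0,0+0) = (3,0)
Fill (3+1,0+0) = (4,0)
Fill (3+2,0+0) = (5,0)
Fill (3+2,0+1) = (5,1)

Answer: ........
....##.#
#.......
#.......
#..#.##.
##..#...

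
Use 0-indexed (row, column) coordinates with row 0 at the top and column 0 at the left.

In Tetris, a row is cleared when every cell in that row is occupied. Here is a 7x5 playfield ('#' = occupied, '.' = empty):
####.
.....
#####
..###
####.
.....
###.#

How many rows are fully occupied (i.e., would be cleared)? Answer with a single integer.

Answer: 1

Derivation:
Check each row:
  row 0: 1 empty cell -> not full
  row 1: 5 empty cells -> not full
  row 2: 0 empty cells -> FULL (clear)
  row 3: 2 empty cells -> not full
  row 4: 1 empty cell -> not full
  row 5: 5 empty cells -> not full
  row 6: 1 empty cell -> not full
Total rows cleared: 1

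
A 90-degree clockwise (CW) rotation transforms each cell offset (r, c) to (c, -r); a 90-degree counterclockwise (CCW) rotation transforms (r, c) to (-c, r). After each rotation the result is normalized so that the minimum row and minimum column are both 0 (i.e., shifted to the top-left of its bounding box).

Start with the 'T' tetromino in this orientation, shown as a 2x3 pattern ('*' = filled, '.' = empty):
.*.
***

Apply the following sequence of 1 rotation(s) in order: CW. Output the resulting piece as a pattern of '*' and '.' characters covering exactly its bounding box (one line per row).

Answer: *.
**
*.

Derivation:
Start:
.*.
***
After rotation 1 (CW):
*.
**
*.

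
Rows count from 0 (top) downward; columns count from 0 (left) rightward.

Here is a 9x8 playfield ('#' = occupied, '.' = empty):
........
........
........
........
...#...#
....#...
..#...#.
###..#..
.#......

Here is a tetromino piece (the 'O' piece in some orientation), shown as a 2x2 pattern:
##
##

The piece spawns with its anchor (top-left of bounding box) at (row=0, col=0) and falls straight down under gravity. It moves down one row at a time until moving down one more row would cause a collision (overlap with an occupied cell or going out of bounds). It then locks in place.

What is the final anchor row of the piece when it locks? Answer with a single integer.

Spawn at (row=0, col=0). Try each row:
  row 0: fits
  row 1: fits
  row 2: fits
  row 3: fits
  row 4: fits
  row 5: fits
  row 6: blocked -> lock at row 5

Answer: 5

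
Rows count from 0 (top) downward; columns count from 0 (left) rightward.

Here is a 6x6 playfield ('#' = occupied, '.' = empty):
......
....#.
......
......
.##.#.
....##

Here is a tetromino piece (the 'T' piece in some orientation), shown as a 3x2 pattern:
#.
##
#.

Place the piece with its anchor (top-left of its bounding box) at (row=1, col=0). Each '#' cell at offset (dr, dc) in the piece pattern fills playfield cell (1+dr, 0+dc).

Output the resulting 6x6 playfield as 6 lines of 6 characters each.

Answer: ......
#...#.
##....
#.....
.##.#.
....##

Derivation:
Fill (1+0,0+0) = (1,0)
Fill (1+1,0+0) = (2,0)
Fill (1+1,0+1) = (2,1)
Fill (1+2,0+0) = (3,0)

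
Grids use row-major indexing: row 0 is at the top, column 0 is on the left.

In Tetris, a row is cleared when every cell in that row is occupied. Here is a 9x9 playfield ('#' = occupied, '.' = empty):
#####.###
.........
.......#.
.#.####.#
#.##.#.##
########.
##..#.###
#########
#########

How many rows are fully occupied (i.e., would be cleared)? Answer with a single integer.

Check each row:
  row 0: 1 empty cell -> not full
  row 1: 9 empty cells -> not full
  row 2: 8 empty cells -> not full
  row 3: 3 empty cells -> not full
  row 4: 3 empty cells -> not full
  row 5: 1 empty cell -> not full
  row 6: 3 empty cells -> not full
  row 7: 0 empty cells -> FULL (clear)
  row 8: 0 empty cells -> FULL (clear)
Total rows cleared: 2

Answer: 2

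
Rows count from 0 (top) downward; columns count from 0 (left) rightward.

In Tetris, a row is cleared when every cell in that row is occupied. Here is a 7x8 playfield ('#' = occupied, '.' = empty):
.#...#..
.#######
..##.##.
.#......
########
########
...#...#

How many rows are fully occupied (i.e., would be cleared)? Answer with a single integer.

Check each row:
  row 0: 6 empty cells -> not full
  row 1: 1 empty cell -> not full
  row 2: 4 empty cells -> not full
  row 3: 7 empty cells -> not full
  row 4: 0 empty cells -> FULL (clear)
  row 5: 0 empty cells -> FULL (clear)
  row 6: 6 empty cells -> not full
Total rows cleared: 2

Answer: 2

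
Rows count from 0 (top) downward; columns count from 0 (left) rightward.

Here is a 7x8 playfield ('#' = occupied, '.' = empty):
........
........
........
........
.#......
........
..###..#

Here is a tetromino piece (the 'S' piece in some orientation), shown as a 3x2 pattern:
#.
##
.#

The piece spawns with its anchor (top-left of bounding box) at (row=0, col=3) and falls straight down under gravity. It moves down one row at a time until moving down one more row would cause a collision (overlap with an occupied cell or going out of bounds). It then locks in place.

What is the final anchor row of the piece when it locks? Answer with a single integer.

Answer: 3

Derivation:
Spawn at (row=0, col=3). Try each row:
  row 0: fits
  row 1: fits
  row 2: fits
  row 3: fits
  row 4: blocked -> lock at row 3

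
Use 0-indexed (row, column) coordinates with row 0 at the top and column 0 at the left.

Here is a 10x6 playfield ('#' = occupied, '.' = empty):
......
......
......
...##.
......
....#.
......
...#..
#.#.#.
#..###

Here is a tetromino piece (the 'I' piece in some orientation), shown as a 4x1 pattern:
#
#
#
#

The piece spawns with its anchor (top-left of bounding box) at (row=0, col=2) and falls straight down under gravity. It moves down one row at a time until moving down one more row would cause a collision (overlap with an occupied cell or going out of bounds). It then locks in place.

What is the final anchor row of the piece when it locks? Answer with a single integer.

Spawn at (row=0, col=2). Try each row:
  row 0: fits
  row 1: fits
  row 2: fits
  row 3: fits
  row 4: fits
  row 5: blocked -> lock at row 4

Answer: 4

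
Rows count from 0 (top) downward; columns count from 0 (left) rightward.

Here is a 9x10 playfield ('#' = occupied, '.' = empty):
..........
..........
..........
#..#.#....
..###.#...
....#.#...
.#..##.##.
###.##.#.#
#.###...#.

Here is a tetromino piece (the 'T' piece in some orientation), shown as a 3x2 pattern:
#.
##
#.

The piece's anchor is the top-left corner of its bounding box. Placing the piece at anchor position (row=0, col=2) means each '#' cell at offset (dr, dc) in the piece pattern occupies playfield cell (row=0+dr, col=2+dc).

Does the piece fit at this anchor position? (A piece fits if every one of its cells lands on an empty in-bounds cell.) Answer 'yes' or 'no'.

Check each piece cell at anchor (0, 2):
  offset (0,0) -> (0,2): empty -> OK
  offset (1,0) -> (1,2): empty -> OK
  offset (1,1) -> (1,3): empty -> OK
  offset (2,0) -> (2,2): empty -> OK
All cells valid: yes

Answer: yes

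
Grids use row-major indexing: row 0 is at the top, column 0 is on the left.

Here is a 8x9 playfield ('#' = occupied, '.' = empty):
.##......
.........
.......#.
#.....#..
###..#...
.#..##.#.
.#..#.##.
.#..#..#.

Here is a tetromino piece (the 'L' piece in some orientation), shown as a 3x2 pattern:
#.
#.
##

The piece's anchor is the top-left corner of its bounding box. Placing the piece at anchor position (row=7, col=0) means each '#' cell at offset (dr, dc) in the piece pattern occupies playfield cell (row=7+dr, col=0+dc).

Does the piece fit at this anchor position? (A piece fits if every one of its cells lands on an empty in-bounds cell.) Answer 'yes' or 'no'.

Check each piece cell at anchor (7, 0):
  offset (0,0) -> (7,0): empty -> OK
  offset (1,0) -> (8,0): out of bounds -> FAIL
  offset (2,0) -> (9,0): out of bounds -> FAIL
  offset (2,1) -> (9,1): out of bounds -> FAIL
All cells valid: no

Answer: no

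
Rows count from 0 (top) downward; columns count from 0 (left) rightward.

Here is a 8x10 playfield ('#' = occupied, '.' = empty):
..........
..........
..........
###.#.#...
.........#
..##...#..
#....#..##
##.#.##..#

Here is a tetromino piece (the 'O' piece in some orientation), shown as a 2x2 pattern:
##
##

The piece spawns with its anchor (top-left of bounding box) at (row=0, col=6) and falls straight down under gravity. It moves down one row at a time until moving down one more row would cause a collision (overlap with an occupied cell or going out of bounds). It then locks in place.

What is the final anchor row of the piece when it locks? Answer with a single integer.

Answer: 1

Derivation:
Spawn at (row=0, col=6). Try each row:
  row 0: fits
  row 1: fits
  row 2: blocked -> lock at row 1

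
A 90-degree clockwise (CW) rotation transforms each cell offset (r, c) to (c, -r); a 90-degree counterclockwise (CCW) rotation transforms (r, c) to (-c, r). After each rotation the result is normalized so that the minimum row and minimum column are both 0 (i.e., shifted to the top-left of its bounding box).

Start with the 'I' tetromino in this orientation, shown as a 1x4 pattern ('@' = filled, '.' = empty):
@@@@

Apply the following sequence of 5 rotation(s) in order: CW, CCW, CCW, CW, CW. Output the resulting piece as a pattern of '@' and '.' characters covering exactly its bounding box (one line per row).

Answer: @
@
@
@

Derivation:
Start:
@@@@
After rotation 1 (CW):
@
@
@
@
After rotation 2 (CCW):
@@@@
After rotation 3 (CCW):
@
@
@
@
After rotation 4 (CW):
@@@@
After rotation 5 (CW):
@
@
@
@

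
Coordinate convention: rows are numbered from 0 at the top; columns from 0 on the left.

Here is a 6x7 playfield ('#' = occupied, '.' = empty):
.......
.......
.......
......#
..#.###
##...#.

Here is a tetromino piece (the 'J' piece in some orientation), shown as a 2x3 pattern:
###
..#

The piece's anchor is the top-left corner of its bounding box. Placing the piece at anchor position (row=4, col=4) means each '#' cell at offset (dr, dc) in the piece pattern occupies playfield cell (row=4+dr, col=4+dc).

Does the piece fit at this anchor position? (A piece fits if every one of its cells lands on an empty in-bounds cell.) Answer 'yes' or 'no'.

Answer: no

Derivation:
Check each piece cell at anchor (4, 4):
  offset (0,0) -> (4,4): occupied ('#') -> FAIL
  offset (0,1) -> (4,5): occupied ('#') -> FAIL
  offset (0,2) -> (4,6): occupied ('#') -> FAIL
  offset (1,2) -> (5,6): empty -> OK
All cells valid: no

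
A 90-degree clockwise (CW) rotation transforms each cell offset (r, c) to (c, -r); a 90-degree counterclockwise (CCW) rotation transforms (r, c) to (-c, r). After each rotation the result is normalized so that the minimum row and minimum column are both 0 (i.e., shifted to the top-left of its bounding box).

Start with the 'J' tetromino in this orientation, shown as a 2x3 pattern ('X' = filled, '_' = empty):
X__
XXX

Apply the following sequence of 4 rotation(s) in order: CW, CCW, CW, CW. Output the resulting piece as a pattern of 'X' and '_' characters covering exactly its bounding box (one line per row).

Answer: XXX
__X

Derivation:
Start:
X__
XXX
After rotation 1 (CW):
XX
X_
X_
After rotation 2 (CCW):
X__
XXX
After rotation 3 (CW):
XX
X_
X_
After rotation 4 (CW):
XXX
__X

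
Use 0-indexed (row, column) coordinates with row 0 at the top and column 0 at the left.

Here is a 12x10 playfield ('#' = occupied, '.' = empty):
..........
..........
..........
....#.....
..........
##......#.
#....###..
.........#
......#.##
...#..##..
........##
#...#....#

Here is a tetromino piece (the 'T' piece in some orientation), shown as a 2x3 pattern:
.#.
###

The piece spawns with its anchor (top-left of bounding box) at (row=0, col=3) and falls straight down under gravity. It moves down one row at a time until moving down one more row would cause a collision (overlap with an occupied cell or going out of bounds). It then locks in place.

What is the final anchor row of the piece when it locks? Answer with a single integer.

Answer: 1

Derivation:
Spawn at (row=0, col=3). Try each row:
  row 0: fits
  row 1: fits
  row 2: blocked -> lock at row 1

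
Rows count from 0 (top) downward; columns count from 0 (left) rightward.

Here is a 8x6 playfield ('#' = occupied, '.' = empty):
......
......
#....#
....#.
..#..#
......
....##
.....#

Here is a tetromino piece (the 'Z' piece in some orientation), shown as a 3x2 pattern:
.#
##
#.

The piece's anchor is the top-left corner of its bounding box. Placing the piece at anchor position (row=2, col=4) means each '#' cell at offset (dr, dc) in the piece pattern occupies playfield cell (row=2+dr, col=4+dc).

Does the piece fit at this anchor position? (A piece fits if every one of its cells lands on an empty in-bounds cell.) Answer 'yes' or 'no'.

Answer: no

Derivation:
Check each piece cell at anchor (2, 4):
  offset (0,1) -> (2,5): occupied ('#') -> FAIL
  offset (1,0) -> (3,4): occupied ('#') -> FAIL
  offset (1,1) -> (3,5): empty -> OK
  offset (2,0) -> (4,4): empty -> OK
All cells valid: no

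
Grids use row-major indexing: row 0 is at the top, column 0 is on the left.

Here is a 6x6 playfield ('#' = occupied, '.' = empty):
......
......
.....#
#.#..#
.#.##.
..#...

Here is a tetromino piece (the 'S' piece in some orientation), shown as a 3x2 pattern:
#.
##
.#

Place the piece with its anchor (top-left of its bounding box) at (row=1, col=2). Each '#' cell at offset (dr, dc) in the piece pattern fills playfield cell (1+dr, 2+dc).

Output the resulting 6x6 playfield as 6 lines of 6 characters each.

Answer: ......
..#...
..##.#
#.##.#
.#.##.
..#...

Derivation:
Fill (1+0,2+0) = (1,2)
Fill (1+1,2+0) = (2,2)
Fill (1+1,2+1) = (2,3)
Fill (1+2,2+1) = (3,3)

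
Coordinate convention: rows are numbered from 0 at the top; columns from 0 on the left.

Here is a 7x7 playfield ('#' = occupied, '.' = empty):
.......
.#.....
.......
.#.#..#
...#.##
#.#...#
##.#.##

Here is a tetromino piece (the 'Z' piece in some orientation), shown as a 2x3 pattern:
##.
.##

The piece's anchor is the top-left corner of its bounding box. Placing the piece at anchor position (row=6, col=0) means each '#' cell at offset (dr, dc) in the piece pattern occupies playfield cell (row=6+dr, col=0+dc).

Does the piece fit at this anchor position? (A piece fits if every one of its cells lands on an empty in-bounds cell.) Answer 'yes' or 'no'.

Check each piece cell at anchor (6, 0):
  offset (0,0) -> (6,0): occupied ('#') -> FAIL
  offset (0,1) -> (6,1): occupied ('#') -> FAIL
  offset (1,1) -> (7,1): out of bounds -> FAIL
  offset (1,2) -> (7,2): out of bounds -> FAIL
All cells valid: no

Answer: no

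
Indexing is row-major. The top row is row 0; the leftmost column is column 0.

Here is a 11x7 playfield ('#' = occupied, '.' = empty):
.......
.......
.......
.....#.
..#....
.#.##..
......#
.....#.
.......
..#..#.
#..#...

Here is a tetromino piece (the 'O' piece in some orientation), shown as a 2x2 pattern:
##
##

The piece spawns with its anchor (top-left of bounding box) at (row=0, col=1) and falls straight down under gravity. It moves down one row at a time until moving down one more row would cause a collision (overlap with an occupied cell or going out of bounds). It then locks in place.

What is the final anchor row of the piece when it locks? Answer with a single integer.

Answer: 2

Derivation:
Spawn at (row=0, col=1). Try each row:
  row 0: fits
  row 1: fits
  row 2: fits
  row 3: blocked -> lock at row 2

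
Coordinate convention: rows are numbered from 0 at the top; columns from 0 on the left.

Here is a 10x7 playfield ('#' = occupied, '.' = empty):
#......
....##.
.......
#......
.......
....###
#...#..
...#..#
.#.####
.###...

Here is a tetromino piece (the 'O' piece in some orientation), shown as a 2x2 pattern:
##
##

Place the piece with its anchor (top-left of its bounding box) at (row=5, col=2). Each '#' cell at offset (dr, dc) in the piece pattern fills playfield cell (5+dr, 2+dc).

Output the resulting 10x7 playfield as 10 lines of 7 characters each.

Answer: #......
....##.
.......
#......
.......
..#####
#.###..
...#..#
.#.####
.###...

Derivation:
Fill (5+0,2+0) = (5,2)
Fill (5+0,2+1) = (5,3)
Fill (5+1,2+0) = (6,2)
Fill (5+1,2+1) = (6,3)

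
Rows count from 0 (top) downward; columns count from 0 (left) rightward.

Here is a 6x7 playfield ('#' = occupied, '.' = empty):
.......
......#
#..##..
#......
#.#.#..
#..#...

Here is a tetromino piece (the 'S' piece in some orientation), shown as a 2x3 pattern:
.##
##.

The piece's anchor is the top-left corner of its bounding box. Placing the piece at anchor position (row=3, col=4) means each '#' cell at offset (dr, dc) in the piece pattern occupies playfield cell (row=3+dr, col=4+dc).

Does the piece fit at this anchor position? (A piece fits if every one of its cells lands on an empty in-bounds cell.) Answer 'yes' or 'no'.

Check each piece cell at anchor (3, 4):
  offset (0,1) -> (3,5): empty -> OK
  offset (0,2) -> (3,6): empty -> OK
  offset (1,0) -> (4,4): occupied ('#') -> FAIL
  offset (1,1) -> (4,5): empty -> OK
All cells valid: no

Answer: no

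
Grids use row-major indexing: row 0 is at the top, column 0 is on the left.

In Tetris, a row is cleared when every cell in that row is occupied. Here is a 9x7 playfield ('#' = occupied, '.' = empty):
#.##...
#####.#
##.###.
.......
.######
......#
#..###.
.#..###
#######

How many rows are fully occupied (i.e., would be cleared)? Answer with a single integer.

Answer: 1

Derivation:
Check each row:
  row 0: 4 empty cells -> not full
  row 1: 1 empty cell -> not full
  row 2: 2 empty cells -> not full
  row 3: 7 empty cells -> not full
  row 4: 1 empty cell -> not full
  row 5: 6 empty cells -> not full
  row 6: 3 empty cells -> not full
  row 7: 3 empty cells -> not full
  row 8: 0 empty cells -> FULL (clear)
Total rows cleared: 1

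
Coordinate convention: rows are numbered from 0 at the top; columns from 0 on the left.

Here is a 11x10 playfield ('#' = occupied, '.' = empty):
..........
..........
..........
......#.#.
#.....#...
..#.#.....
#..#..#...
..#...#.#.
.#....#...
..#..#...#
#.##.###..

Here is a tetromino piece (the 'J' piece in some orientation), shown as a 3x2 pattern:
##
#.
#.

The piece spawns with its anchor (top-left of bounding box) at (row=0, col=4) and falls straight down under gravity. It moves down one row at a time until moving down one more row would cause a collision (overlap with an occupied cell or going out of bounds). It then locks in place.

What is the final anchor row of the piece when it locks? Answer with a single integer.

Spawn at (row=0, col=4). Try each row:
  row 0: fits
  row 1: fits
  row 2: fits
  row 3: blocked -> lock at row 2

Answer: 2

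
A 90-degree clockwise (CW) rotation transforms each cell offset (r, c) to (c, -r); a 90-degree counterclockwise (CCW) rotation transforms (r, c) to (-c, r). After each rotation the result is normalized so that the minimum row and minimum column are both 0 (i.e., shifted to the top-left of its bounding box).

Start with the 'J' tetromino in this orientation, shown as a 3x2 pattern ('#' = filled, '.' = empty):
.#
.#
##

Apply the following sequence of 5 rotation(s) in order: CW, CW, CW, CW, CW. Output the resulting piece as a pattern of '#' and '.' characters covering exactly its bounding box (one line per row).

Answer: #..
###

Derivation:
Start:
.#
.#
##
After rotation 1 (CW):
#..
###
After rotation 2 (CW):
##
#.
#.
After rotation 3 (CW):
###
..#
After rotation 4 (CW):
.#
.#
##
After rotation 5 (CW):
#..
###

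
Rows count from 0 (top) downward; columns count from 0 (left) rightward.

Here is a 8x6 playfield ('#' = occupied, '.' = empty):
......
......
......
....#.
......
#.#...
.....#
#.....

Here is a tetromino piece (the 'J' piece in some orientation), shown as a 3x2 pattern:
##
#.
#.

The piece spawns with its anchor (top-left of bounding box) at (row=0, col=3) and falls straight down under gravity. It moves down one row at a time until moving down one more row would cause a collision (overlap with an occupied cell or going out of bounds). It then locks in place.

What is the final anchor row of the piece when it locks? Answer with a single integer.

Spawn at (row=0, col=3). Try each row:
  row 0: fits
  row 1: fits
  row 2: fits
  row 3: blocked -> lock at row 2

Answer: 2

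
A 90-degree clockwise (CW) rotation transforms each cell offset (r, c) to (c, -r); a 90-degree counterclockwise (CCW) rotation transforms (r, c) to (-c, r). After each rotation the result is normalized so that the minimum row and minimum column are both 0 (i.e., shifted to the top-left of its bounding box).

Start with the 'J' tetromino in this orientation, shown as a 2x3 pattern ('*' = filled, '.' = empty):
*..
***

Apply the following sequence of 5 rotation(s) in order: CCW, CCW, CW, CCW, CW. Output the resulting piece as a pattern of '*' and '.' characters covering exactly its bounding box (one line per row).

Answer: .*
.*
**

Derivation:
Start:
*..
***
After rotation 1 (CCW):
.*
.*
**
After rotation 2 (CCW):
***
..*
After rotation 3 (CW):
.*
.*
**
After rotation 4 (CCW):
***
..*
After rotation 5 (CW):
.*
.*
**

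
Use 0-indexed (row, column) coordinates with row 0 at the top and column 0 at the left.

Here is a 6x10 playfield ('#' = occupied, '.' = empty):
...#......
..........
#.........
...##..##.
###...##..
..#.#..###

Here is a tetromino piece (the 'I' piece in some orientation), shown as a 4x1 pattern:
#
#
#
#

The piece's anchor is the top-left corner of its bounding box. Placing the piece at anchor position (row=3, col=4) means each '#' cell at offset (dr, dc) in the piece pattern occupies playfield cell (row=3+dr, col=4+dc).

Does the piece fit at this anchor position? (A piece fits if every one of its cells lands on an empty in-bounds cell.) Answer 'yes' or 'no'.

Check each piece cell at anchor (3, 4):
  offset (0,0) -> (3,4): occupied ('#') -> FAIL
  offset (1,0) -> (4,4): empty -> OK
  offset (2,0) -> (5,4): occupied ('#') -> FAIL
  offset (3,0) -> (6,4): out of bounds -> FAIL
All cells valid: no

Answer: no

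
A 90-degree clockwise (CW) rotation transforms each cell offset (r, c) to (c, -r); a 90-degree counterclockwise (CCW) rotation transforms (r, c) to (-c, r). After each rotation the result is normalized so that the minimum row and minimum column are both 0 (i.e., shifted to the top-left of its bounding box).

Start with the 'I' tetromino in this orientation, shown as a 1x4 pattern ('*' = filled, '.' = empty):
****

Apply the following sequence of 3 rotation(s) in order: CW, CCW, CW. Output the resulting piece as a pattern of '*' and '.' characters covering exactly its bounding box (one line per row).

Start:
****
After rotation 1 (CW):
*
*
*
*
After rotation 2 (CCW):
****
After rotation 3 (CW):
*
*
*
*

Answer: *
*
*
*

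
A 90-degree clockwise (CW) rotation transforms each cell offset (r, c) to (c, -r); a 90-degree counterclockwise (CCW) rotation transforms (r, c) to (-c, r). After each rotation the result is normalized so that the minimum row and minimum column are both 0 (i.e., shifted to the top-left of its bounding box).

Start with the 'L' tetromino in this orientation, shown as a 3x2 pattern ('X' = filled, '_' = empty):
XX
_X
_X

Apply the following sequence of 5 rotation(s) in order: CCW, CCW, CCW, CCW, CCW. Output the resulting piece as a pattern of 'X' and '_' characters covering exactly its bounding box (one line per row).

Start:
XX
_X
_X
After rotation 1 (CCW):
XXX
X__
After rotation 2 (CCW):
X_
X_
XX
After rotation 3 (CCW):
__X
XXX
After rotation 4 (CCW):
XX
_X
_X
After rotation 5 (CCW):
XXX
X__

Answer: XXX
X__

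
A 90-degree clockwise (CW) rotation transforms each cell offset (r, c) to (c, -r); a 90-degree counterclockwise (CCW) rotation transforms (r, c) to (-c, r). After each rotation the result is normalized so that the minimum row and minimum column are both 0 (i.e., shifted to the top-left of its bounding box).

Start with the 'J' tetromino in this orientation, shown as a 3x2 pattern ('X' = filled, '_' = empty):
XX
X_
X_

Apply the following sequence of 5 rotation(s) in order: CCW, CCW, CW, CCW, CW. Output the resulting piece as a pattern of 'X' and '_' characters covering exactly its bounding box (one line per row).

Start:
XX
X_
X_
After rotation 1 (CCW):
X__
XXX
After rotation 2 (CCW):
_X
_X
XX
After rotation 3 (CW):
X__
XXX
After rotation 4 (CCW):
_X
_X
XX
After rotation 5 (CW):
X__
XXX

Answer: X__
XXX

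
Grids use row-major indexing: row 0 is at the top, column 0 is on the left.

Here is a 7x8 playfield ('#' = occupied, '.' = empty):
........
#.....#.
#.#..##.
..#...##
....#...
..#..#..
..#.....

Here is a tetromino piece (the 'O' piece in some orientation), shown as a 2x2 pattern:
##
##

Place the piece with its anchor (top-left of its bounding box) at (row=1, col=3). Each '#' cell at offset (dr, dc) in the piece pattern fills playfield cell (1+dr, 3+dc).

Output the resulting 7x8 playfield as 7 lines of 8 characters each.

Answer: ........
#..##.#.
#.#####.
..#...##
....#...
..#..#..
..#.....

Derivation:
Fill (1+0,3+0) = (1,3)
Fill (1+0,3+1) = (1,4)
Fill (1+1,3+0) = (2,3)
Fill (1+1,3+1) = (2,4)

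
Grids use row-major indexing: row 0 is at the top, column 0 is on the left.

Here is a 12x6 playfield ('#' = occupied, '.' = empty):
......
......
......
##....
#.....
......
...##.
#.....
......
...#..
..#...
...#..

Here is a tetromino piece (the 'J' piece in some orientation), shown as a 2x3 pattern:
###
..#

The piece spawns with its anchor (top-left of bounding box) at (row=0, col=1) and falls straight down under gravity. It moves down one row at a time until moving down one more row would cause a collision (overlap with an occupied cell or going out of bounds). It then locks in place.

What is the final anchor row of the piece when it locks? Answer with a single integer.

Answer: 2

Derivation:
Spawn at (row=0, col=1). Try each row:
  row 0: fits
  row 1: fits
  row 2: fits
  row 3: blocked -> lock at row 2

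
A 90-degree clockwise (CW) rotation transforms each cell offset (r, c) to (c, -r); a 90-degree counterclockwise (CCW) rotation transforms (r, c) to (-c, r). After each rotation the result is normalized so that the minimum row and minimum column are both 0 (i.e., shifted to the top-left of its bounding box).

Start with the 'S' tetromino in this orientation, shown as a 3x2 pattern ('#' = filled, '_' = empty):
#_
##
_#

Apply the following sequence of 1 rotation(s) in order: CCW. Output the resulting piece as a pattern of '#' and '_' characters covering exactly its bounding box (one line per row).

Start:
#_
##
_#
After rotation 1 (CCW):
_##
##_

Answer: _##
##_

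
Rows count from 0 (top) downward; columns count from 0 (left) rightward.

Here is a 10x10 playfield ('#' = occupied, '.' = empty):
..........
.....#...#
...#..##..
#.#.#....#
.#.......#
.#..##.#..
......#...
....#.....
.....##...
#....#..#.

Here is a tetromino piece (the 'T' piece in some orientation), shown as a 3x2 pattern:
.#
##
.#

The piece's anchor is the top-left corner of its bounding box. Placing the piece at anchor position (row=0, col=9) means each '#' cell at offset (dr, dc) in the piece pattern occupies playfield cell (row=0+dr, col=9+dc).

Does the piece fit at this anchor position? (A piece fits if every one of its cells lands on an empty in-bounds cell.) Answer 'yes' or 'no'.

Check each piece cell at anchor (0, 9):
  offset (0,1) -> (0,10): out of bounds -> FAIL
  offset (1,0) -> (1,9): occupied ('#') -> FAIL
  offset (1,1) -> (1,10): out of bounds -> FAIL
  offset (2,1) -> (2,10): out of bounds -> FAIL
All cells valid: no

Answer: no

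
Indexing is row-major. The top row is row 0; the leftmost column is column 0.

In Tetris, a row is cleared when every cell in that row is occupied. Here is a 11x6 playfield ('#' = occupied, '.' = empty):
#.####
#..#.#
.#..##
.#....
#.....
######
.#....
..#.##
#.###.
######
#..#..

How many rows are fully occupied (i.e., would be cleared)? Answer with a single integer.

Check each row:
  row 0: 1 empty cell -> not full
  row 1: 3 empty cells -> not full
  row 2: 3 empty cells -> not full
  row 3: 5 empty cells -> not full
  row 4: 5 empty cells -> not full
  row 5: 0 empty cells -> FULL (clear)
  row 6: 5 empty cells -> not full
  row 7: 3 empty cells -> not full
  row 8: 2 empty cells -> not full
  row 9: 0 empty cells -> FULL (clear)
  row 10: 4 empty cells -> not full
Total rows cleared: 2

Answer: 2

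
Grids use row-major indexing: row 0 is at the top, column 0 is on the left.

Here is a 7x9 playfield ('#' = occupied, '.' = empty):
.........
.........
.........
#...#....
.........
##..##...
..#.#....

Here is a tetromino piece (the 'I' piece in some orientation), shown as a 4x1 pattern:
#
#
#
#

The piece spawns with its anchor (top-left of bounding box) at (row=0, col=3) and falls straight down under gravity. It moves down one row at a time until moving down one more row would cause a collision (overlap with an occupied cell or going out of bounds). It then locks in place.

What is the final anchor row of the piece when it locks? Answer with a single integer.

Spawn at (row=0, col=3). Try each row:
  row 0: fits
  row 1: fits
  row 2: fits
  row 3: fits
  row 4: blocked -> lock at row 3

Answer: 3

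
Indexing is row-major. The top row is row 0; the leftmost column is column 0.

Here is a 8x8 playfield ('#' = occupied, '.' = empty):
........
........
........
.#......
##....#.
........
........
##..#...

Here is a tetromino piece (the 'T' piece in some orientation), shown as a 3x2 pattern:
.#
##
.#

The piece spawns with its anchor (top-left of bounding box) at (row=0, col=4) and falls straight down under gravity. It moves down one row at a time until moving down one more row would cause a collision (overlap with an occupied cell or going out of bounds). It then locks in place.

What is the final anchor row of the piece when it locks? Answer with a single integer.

Answer: 5

Derivation:
Spawn at (row=0, col=4). Try each row:
  row 0: fits
  row 1: fits
  row 2: fits
  row 3: fits
  row 4: fits
  row 5: fits
  row 6: blocked -> lock at row 5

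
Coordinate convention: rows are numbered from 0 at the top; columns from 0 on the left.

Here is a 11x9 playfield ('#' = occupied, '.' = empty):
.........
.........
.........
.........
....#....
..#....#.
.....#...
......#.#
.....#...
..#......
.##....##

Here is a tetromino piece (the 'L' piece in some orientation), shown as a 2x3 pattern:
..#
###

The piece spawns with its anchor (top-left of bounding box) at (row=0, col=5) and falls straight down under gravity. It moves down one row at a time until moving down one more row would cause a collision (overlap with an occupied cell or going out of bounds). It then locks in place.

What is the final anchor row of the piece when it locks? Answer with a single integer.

Answer: 3

Derivation:
Spawn at (row=0, col=5). Try each row:
  row 0: fits
  row 1: fits
  row 2: fits
  row 3: fits
  row 4: blocked -> lock at row 3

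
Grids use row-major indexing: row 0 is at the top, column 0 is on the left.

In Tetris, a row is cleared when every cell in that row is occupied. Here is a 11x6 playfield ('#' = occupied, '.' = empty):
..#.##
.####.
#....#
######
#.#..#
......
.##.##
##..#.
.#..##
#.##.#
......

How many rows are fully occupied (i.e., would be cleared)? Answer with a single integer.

Answer: 1

Derivation:
Check each row:
  row 0: 3 empty cells -> not full
  row 1: 2 empty cells -> not full
  row 2: 4 empty cells -> not full
  row 3: 0 empty cells -> FULL (clear)
  row 4: 3 empty cells -> not full
  row 5: 6 empty cells -> not full
  row 6: 2 empty cells -> not full
  row 7: 3 empty cells -> not full
  row 8: 3 empty cells -> not full
  row 9: 2 empty cells -> not full
  row 10: 6 empty cells -> not full
Total rows cleared: 1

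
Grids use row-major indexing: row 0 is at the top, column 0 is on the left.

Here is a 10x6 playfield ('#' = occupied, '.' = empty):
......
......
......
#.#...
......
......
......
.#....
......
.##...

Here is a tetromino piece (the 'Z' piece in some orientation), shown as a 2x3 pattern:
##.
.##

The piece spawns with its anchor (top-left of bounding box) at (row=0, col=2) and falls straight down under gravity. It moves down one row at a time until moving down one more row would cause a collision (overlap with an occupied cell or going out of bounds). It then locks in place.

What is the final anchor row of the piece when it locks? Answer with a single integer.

Spawn at (row=0, col=2). Try each row:
  row 0: fits
  row 1: fits
  row 2: fits
  row 3: blocked -> lock at row 2

Answer: 2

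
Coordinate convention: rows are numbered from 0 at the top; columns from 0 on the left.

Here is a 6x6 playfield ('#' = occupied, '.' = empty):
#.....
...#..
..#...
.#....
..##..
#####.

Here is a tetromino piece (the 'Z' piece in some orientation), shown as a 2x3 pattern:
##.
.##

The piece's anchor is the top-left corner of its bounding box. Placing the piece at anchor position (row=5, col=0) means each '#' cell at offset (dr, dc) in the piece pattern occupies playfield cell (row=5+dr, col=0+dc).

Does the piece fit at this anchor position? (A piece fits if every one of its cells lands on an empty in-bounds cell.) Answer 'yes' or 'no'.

Answer: no

Derivation:
Check each piece cell at anchor (5, 0):
  offset (0,0) -> (5,0): occupied ('#') -> FAIL
  offset (0,1) -> (5,1): occupied ('#') -> FAIL
  offset (1,1) -> (6,1): out of bounds -> FAIL
  offset (1,2) -> (6,2): out of bounds -> FAIL
All cells valid: no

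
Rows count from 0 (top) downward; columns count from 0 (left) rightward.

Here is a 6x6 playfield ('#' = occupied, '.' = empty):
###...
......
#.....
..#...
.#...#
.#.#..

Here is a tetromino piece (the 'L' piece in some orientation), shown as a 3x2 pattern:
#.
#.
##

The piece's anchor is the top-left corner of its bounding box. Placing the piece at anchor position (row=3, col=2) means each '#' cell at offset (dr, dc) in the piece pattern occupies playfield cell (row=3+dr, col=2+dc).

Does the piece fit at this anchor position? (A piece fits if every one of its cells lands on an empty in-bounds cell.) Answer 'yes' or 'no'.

Check each piece cell at anchor (3, 2):
  offset (0,0) -> (3,2): occupied ('#') -> FAIL
  offset (1,0) -> (4,2): empty -> OK
  offset (2,0) -> (5,2): empty -> OK
  offset (2,1) -> (5,3): occupied ('#') -> FAIL
All cells valid: no

Answer: no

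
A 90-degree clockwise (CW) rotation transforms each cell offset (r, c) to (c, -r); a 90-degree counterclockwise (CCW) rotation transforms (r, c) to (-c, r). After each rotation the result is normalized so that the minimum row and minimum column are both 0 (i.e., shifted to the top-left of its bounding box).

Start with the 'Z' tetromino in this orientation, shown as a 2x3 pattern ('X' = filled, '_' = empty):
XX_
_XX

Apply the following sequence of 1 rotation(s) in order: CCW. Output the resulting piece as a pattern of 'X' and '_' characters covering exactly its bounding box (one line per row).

Start:
XX_
_XX
After rotation 1 (CCW):
_X
XX
X_

Answer: _X
XX
X_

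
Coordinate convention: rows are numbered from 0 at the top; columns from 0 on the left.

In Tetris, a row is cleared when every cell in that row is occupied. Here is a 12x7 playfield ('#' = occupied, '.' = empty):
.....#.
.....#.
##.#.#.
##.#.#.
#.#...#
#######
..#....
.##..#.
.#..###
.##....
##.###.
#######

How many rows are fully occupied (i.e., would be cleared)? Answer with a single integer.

Check each row:
  row 0: 6 empty cells -> not full
  row 1: 6 empty cells -> not full
  row 2: 3 empty cells -> not full
  row 3: 3 empty cells -> not full
  row 4: 4 empty cells -> not full
  row 5: 0 empty cells -> FULL (clear)
  row 6: 6 empty cells -> not full
  row 7: 4 empty cells -> not full
  row 8: 3 empty cells -> not full
  row 9: 5 empty cells -> not full
  row 10: 2 empty cells -> not full
  row 11: 0 empty cells -> FULL (clear)
Total rows cleared: 2

Answer: 2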